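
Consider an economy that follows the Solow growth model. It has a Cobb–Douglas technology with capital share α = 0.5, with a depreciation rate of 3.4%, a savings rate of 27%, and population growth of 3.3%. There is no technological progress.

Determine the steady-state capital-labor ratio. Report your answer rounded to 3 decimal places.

k* ≈ 16.240

Steady state requires s·f(k) = (n + δ)·k, i.e. s·k^α = (n + δ)·k.
Rearranging, k^(1−α) = s / (n + δ).
k^0.5 = 0.27 / (0.033 + 0.034) = 0.27 / 0.067 = 4.0299
k* = 4.0299^(1/0.5) ≈ 16.2401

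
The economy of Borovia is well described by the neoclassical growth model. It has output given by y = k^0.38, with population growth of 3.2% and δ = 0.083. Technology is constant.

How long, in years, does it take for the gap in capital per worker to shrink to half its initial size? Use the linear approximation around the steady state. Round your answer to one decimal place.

Near the steady state the convergence rate is λ = (1 − α)(n + δ).
λ = (1 − 0.38) × 0.115 = 0.62 × 0.115 = 0.0713
Half-life = ln 2 / λ = 0.6931 / 0.0713 ≈ 9.72 years

t_½ ≈ 9.7 years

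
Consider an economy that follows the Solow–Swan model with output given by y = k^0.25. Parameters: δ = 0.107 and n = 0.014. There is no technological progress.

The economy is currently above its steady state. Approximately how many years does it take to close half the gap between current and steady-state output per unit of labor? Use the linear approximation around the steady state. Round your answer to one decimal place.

half-life ≈ 7.6 years

Near the steady state the convergence rate is λ = (1 − α)(n + δ).
λ = (1 − 0.25) × 0.121 = 0.75 × 0.121 = 0.09075
Half-life = ln 2 / λ = 0.6931 / 0.09075 ≈ 7.64 years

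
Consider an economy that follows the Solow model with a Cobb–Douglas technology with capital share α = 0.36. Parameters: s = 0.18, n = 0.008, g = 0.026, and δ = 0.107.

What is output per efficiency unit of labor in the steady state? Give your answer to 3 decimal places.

At the steady state, Δk = 0, so s·k^α = (n + g + δ)·k.
Dividing both sides by k: k^(1−α) = s / (n + g + δ).
k^0.64 = 0.18 / (0.008 + 0.026 + 0.107) = 0.18 / 0.141 = 1.2766
k* = 1.2766^(1/0.64) ≈ 1.4646
y* = (k*)^α = 1.4646^0.36 ≈ 1.1473

y* = 1.147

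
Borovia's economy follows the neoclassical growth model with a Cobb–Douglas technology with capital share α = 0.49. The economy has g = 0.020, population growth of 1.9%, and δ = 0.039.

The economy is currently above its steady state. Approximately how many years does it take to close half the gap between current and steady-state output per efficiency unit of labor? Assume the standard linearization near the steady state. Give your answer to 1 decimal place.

Near the steady state the convergence rate is λ = (1 − α)(n + g + δ).
λ = (1 − 0.49) × 0.078 = 0.51 × 0.078 = 0.03978
Half-life = ln 2 / λ = 0.6931 / 0.03978 ≈ 17.42 years

about 17.4 years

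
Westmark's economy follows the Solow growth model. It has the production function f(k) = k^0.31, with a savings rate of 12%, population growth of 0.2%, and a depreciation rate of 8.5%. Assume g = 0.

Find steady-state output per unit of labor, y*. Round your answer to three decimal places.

Steady state requires s·f(k) = (n + δ)·k, i.e. s·k^α = (n + δ)·k.
Rearranging, k^(1−α) = s / (n + δ).
k^0.69 = 0.12 / (0.002 + 0.085) = 0.12 / 0.087 = 1.3793
k* = 1.3793^(1/0.69) ≈ 1.5937
y* = (k*)^α = 1.5937^0.31 ≈ 1.1554

y* = 1.155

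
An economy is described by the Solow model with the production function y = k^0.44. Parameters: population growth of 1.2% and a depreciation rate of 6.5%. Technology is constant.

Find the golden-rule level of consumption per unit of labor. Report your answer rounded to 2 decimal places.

At the golden rule, f'(k) = n + δ, so α·k^(α−1) = n + δ and k_gold = (α/(n + δ))^(1/(1−α)).
k_gold = (0.44/0.077)^(1/0.56) = 5.7143^1.7857 ≈ 22.4755
c_gold = f(k_gold) − (n + δ)·k_gold = 3.9333 − 0.077×22.4755 ≈ 2.2027

c_gold ≈ 2.20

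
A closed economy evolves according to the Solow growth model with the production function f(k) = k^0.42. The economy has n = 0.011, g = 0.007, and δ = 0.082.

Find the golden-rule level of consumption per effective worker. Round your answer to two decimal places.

c_gold ≈ 1.64

At the golden rule, f'(k) = n + g + δ, so α·k^(α−1) = n + g + δ and k_gold = (α/(n + g + δ))^(1/(1−α)).
k_gold = (0.42/0.100)^(1/0.58) = 4.2000^1.7241 ≈ 11.8726
c_gold = f(k_gold) − (n + g + δ)·k_gold = 2.8269 − 0.100×11.8726 ≈ 1.6396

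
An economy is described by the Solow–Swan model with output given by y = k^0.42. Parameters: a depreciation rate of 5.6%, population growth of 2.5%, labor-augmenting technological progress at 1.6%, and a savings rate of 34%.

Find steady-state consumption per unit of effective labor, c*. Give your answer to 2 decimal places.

c* = 1.64

At the steady state, Δk = 0, so s·k^α = (n + g + δ)·k.
Rearranging, k^(1−α) = s / (n + g + δ).
k^0.58 = 0.34 / (0.025 + 0.016 + 0.056) = 0.34 / 0.097 = 3.5052
k* = 3.5052^(1/0.58) ≈ 8.6928
y* = (k*)^α = 8.6928^0.42 ≈ 2.4800
c* = (1 − s)·y* = (1 − 0.34) × 2.4800 ≈ 1.6368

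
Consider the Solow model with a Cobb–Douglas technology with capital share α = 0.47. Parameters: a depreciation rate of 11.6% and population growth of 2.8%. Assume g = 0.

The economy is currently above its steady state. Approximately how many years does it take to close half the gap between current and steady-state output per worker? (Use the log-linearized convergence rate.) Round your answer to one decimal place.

half-life ≈ 9.1 years

Near the steady state the convergence rate is λ = (1 − α)(n + δ).
λ = (1 − 0.47) × 0.144 = 0.53 × 0.144 = 0.07632
Half-life = ln 2 / λ = 0.6931 / 0.07632 ≈ 9.08 years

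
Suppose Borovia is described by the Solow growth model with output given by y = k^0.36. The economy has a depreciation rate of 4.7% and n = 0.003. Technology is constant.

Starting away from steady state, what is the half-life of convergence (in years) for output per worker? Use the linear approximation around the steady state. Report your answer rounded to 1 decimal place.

half-life ≈ 21.7 years

Near the steady state the convergence rate is λ = (1 − α)(n + δ).
λ = (1 − 0.36) × 0.050 = 0.64 × 0.050 = 0.0320
Half-life = ln 2 / λ = 0.6931 / 0.0320 ≈ 21.66 years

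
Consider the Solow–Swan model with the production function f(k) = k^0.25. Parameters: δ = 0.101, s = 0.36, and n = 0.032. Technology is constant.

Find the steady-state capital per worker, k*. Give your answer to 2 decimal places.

At the steady state, Δk = 0, so s·k^α = (n + δ)·k.
Rearranging, k^(1−α) = s / (n + δ).
k^0.75 = 0.36 / (0.032 + 0.101) = 0.36 / 0.133 = 2.7068
k* = 2.7068^(1/0.75) ≈ 3.7723

k* = 3.77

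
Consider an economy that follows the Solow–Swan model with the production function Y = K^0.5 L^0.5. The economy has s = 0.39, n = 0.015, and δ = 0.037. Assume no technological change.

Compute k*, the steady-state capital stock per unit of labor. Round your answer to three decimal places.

In steady state, investment equals break-even investment: s·k^α = (n + δ)·k.
Dividing both sides by k: k^(1−α) = s / (n + δ).
k^0.5 = 0.39 / (0.015 + 0.037) = 0.39 / 0.052 = 7.5000
k* = 7.5000^(1/0.5) ≈ 56.2500

k* ≈ 56.250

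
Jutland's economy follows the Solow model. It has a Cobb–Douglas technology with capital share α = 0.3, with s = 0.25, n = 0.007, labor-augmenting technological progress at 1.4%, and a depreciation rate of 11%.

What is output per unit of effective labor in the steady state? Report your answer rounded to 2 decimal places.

y* ≈ 1.32

At the steady state, Δk = 0, so s·k^α = (n + g + δ)·k.
Rearranging, k^(1−α) = s / (n + g + δ).
k^0.7 = 0.25 / (0.007 + 0.014 + 0.110) = 0.25 / 0.131 = 1.9084
k* = 1.9084^(1/0.7) ≈ 2.5174
y* = (k*)^α = 2.5174^0.3 ≈ 1.3191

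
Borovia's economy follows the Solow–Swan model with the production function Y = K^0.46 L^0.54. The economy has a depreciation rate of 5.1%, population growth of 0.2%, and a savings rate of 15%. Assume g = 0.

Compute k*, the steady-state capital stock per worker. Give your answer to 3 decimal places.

k* ≈ 6.866

Steady state requires s·f(k) = (n + δ)·k, i.e. s·k^α = (n + δ)·k.
Dividing both sides by k: k^(1−α) = s / (n + δ).
k^0.54 = 0.15 / (0.002 + 0.051) = 0.15 / 0.053 = 2.8302
k* = 2.8302^(1/0.54) ≈ 6.8659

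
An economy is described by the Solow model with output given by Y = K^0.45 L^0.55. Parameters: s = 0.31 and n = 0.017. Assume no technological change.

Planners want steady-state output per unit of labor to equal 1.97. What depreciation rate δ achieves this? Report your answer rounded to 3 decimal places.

δ ≈ 0.118

Steady state requires s·f(k) = (n + δ)·k, i.e. s·k^α = (n + δ)·k.
Since y* = [s/(n + δ)]^(α/(1−α)), we have s/(n + δ) = (y*)^((1−α)/α) = 1.97^1.2222 = 2.2903.
Therefore n + δ = s / 2.2903 = 0.31 / 2.2903 = 0.1354, so δ = 0.1354 − 0.017 = 0.1184.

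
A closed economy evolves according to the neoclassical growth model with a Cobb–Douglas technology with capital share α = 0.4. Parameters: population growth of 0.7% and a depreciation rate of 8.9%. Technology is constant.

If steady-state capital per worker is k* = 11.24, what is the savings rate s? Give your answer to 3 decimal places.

In steady state, investment equals break-even investment: s·k^α = (n + δ)·k.
So s / (n + δ) = (k*)^(1−α) = 11.24^0.6 = 4.2703.
Therefore s = 4.2703 × (n + δ) = 4.2703 × 0.096 = 0.4099.

s ≈ 0.410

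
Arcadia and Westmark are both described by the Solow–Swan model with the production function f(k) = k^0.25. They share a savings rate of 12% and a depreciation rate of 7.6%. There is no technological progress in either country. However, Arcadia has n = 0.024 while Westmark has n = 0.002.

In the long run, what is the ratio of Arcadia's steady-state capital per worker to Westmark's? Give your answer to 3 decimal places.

Steady-state k* = [s/(n + δ)]^(1/(1−α)), so the ratio is [ (s_A/(n + δ)_A) / (s_W/(n + δ)_W) ]^1.3333.
s_A/(n + δ)_A = 0.12/0.100 = 1.2000; s_W/(n + δ)_W = 0.12/0.078 = 1.5385.
Ratio = (1.2000/1.5385)^1.3333 = 0.7800^1.3333 ≈ 0.7180

ratio ≈ 0.718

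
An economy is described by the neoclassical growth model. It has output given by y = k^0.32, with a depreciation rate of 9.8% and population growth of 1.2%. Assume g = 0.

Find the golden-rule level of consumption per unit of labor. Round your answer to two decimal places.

At the golden rule, f'(k) = n + δ, so α·k^(α−1) = n + δ and k_gold = (α/(n + δ))^(1/(1−α)).
k_gold = (0.32/0.110)^(1/0.68) = 2.9091^1.4706 ≈ 4.8084
c_gold = f(k_gold) − (n + δ)·k_gold = 1.6529 − 0.110×4.8084 ≈ 1.1240

c_gold ≈ 1.12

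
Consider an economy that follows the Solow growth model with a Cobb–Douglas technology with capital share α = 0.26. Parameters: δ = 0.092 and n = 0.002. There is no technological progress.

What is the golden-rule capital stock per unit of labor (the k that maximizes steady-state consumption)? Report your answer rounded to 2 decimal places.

The golden rule sets f'(k) = n + δ, i.e. α·k^(α−1) = n + δ.
So k^(1−α) = α / (n + δ) = 0.26 / 0.094 = 2.7660.
k_gold = 2.7660^(1/0.74) ≈ 3.9546

k_gold ≈ 3.95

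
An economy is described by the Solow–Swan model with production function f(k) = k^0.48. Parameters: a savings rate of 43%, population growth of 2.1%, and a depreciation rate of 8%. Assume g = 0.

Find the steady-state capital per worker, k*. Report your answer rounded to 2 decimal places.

k* ≈ 16.21

In steady state, investment equals break-even investment: s·k^α = (n + δ)·k.
Rearranging, k^(1−α) = s / (n + δ).
k^0.52 = 0.43 / (0.021 + 0.080) = 0.43 / 0.101 = 4.2574
k* = 4.2574^(1/0.52) ≈ 16.2141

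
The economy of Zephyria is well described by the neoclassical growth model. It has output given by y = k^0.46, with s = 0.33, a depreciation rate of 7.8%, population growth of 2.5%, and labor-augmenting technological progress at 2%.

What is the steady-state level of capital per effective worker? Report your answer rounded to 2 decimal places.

k* = 6.22

Steady state requires s·f(k) = (n + g + δ)·k, i.e. s·k^α = (n + g + δ)·k.
Rearranging, k^(1−α) = s / (n + g + δ).
k^0.54 = 0.33 / (0.025 + 0.020 + 0.078) = 0.33 / 0.123 = 2.6829
k* = 2.6829^(1/0.54) ≈ 6.2189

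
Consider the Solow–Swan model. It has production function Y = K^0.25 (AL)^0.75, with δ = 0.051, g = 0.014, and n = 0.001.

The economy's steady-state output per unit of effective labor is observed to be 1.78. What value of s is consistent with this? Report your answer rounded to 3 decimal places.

At the steady state, Δk = 0, so s·k^α = (n + g + δ)·k.
Since y* = [s/(n + g + δ)]^(α/(1−α)), we have s/(n + g + δ) = (y*)^((1−α)/α) = 1.78^3 = 5.6398.
Therefore s = 5.6398 × (n + g + δ) = 5.6398 × 0.066 = 0.3722.

s ≈ 0.372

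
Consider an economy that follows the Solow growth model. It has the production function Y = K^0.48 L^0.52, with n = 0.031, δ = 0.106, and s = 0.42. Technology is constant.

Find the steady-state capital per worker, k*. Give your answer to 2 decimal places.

k* ≈ 8.62

In steady state, investment equals break-even investment: s·k^α = (n + δ)·k.
Rearranging, k^(1−α) = s / (n + δ).
k^0.52 = 0.42 / (0.031 + 0.106) = 0.42 / 0.137 = 3.0657
k* = 3.0657^(1/0.52) ≈ 8.6225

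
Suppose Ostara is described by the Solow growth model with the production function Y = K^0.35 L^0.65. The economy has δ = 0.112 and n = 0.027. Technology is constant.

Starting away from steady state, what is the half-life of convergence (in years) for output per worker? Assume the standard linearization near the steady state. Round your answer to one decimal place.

Near the steady state the convergence rate is λ = (1 − α)(n + δ).
λ = (1 − 0.35) × 0.139 = 0.65 × 0.139 = 0.09035
Half-life = ln 2 / λ = 0.6931 / 0.09035 ≈ 7.67 years

about 7.7 years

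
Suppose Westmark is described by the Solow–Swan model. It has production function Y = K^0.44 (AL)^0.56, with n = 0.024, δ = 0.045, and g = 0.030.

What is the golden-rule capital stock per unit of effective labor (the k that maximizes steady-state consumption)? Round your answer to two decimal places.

The golden rule sets f'(k) = n + g + δ, i.e. α·k^(α−1) = n + g + δ.
So k^(1−α) = α / (n + g + δ) = 0.44 / 0.099 = 4.4444.
k_gold = 4.4444^(1/0.56) ≈ 14.3486

k_gold ≈ 14.35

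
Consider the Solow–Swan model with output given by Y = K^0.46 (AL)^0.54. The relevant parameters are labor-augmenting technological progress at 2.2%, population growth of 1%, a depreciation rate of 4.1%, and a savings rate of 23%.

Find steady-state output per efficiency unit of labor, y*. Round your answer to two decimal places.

y* ≈ 2.66

Steady state requires s·f(k) = (n + g + δ)·k, i.e. s·k^α = (n + g + δ)·k.
Rearranging, k^(1−α) = s / (n + g + δ).
k^0.54 = 0.23 / (0.010 + 0.022 + 0.041) = 0.23 / 0.073 = 3.1507
k* = 3.1507^(1/0.54) ≈ 8.3748
y* = (k*)^α = 8.3748^0.46 ≈ 2.6581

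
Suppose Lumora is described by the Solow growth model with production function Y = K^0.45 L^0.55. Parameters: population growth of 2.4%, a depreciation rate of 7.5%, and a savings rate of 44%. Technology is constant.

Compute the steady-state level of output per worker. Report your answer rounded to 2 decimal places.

In steady state, investment equals break-even investment: s·k^α = (n + δ)·k.
Rearranging, k^(1−α) = s / (n + δ).
k^0.55 = 0.44 / (0.024 + 0.075) = 0.44 / 0.099 = 4.4444
k* = 4.4444^(1/0.55) ≈ 15.0606
y* = (k*)^α = 15.0606^0.45 ≈ 3.3887

y* ≈ 3.39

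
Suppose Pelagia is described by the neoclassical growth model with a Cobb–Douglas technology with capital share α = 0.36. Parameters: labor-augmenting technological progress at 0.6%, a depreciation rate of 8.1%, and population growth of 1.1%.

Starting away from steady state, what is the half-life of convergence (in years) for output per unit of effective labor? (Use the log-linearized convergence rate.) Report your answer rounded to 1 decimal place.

half-life ≈ 11.1 years

Near the steady state the convergence rate is λ = (1 − α)(n + g + δ).
λ = (1 − 0.36) × 0.098 = 0.64 × 0.098 = 0.06272
Half-life = ln 2 / λ = 0.6931 / 0.06272 ≈ 11.05 years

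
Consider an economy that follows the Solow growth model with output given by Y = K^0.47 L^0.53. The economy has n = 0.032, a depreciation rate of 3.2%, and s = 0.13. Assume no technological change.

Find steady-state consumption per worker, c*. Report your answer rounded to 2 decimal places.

c* ≈ 1.63

Steady state requires s·f(k) = (n + δ)·k, i.e. s·k^α = (n + δ)·k.
Dividing both sides by k: k^(1−α) = s / (n + δ).
k^0.53 = 0.13 / (0.032 + 0.032) = 0.13 / 0.064 = 2.0313
k* = 2.0313^(1/0.53) ≈ 3.8081
y* = (k*)^α = 3.8081^0.47 ≈ 1.8747
c* = (1 − s)·y* = (1 − 0.13) × 1.8747 ≈ 1.6310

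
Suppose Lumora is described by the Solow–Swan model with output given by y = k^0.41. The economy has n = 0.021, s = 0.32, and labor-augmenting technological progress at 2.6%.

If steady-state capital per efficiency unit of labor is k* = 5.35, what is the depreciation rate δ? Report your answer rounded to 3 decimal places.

Steady state requires s·f(k) = (n + g + δ)·k, i.e. s·k^α = (n + g + δ)·k.
So s / (n + g + δ) = (k*)^(1−α) = 5.35^0.59 = 2.6899.
Therefore n + g + δ = s / 2.6899 = 0.32 / 2.6899 = 0.1190, so δ = 0.1190 − 0.047 = 0.0720.

δ ≈ 0.072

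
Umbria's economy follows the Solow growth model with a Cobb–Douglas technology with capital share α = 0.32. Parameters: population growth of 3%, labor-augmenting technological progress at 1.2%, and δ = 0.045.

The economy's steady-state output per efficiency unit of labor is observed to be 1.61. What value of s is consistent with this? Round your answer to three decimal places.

s ≈ 0.239

In steady state, investment equals break-even investment: s·k^α = (n + g + δ)·k.
Since y* = [s/(n + g + δ)]^(α/(1−α)), we have s/(n + g + δ) = (y*)^((1−α)/α) = 1.61^2.125 = 2.7511.
Therefore s = 2.7511 × (n + g + δ) = 2.7511 × 0.087 = 0.2393.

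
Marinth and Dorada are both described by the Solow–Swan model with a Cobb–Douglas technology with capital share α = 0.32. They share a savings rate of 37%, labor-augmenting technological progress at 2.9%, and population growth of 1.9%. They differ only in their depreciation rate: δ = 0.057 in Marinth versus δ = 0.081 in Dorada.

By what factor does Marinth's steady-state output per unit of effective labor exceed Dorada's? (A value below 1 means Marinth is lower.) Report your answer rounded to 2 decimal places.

ratio ≈ 1.10

Steady-state y* = [s/(n + g + δ)]^(α/(1−α)), so the ratio is [ (s_M/(n + g + δ)_M) / (s_D/(n + g + δ)_D) ]^0.4706.
s_M/(n + g + δ)_M = 0.37/0.105 = 3.5238; s_D/(n + g + δ)_D = 0.37/0.129 = 2.8682.
Ratio = (3.5238/2.8682)^0.4706 = 1.2286^0.4706 ≈ 1.1017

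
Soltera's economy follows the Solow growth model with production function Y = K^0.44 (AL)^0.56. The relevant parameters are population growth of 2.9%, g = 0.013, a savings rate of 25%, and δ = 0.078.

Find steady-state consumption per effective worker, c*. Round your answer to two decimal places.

c* ≈ 1.34

In steady state, investment equals break-even investment: s·k^α = (n + g + δ)·k.
Dividing both sides by k: k^(1−α) = s / (n + g + δ).
k^0.56 = 0.25 / (0.029 + 0.013 + 0.078) = 0.25 / 0.120 = 2.0833
k* = 2.0833^(1/0.56) ≈ 3.7085
y* = (k*)^α = 3.7085^0.44 ≈ 1.7801
c* = (1 − s)·y* = (1 − 0.25) × 1.7801 ≈ 1.3351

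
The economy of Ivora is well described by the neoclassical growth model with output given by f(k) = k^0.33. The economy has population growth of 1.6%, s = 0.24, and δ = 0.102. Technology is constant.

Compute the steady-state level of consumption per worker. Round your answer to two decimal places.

c* = 1.08

In steady state, investment equals break-even investment: s·k^α = (n + δ)·k.
Rearranging, k^(1−α) = s / (n + δ).
k^0.67 = 0.24 / (0.016 + 0.102) = 0.24 / 0.118 = 2.0339
k* = 2.0339^(1/0.67) ≈ 2.8853
y* = (k*)^α = 2.8853^0.33 ≈ 1.4186
c* = (1 − s)·y* = (1 − 0.24) × 1.4186 ≈ 1.0781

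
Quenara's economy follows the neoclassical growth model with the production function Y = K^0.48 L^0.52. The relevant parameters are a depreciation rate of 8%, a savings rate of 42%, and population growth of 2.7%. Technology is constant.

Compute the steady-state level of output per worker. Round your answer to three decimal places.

In steady state, investment equals break-even investment: s·k^α = (n + δ)·k.
Rearranging, k^(1−α) = s / (n + δ).
k^0.52 = 0.42 / (0.027 + 0.080) = 0.42 / 0.107 = 3.9252
k* = 3.9252^(1/0.52) ≈ 13.8689
y* = (k*)^α = 13.8689^0.48 ≈ 3.5333

y* = 3.533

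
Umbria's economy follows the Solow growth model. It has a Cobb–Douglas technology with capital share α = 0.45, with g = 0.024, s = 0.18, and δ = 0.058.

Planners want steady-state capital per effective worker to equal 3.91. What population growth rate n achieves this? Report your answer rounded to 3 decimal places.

In steady state, investment equals break-even investment: s·k^α = (n + g + δ)·k.
So s / (n + g + δ) = (k*)^(1−α) = 3.91^0.55 = 2.1169.
Therefore n + g + δ = s / 2.1169 = 0.18 / 2.1169 = 0.0850, so n = 0.0850 − 0.082 = 0.0030.

n ≈ 0.003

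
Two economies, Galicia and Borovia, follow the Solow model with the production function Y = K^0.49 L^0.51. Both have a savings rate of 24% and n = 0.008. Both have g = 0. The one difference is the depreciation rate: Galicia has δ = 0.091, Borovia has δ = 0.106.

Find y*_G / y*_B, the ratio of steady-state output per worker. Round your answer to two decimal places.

Steady-state y* = [s/(n + δ)]^(α/(1−α)), so the ratio is [ (s_G/(n + δ)_G) / (s_B/(n + δ)_B) ]^0.9608.
s_G/(n + δ)_G = 0.24/0.099 = 2.4242; s_B/(n + δ)_B = 0.24/0.114 = 2.1053.
Ratio = (2.4242/2.1053)^0.9608 = 1.1515^0.9608 ≈ 1.1452

y*_G / y*_B ≈ 1.15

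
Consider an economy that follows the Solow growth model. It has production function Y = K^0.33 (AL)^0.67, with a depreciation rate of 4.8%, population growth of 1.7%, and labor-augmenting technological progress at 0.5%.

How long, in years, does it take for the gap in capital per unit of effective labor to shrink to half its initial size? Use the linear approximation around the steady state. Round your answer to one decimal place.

Near the steady state the convergence rate is λ = (1 − α)(n + g + δ).
λ = (1 − 0.33) × 0.070 = 0.67 × 0.070 = 0.0469
Half-life = ln 2 / λ = 0.6931 / 0.0469 ≈ 14.78 years

about 14.8 years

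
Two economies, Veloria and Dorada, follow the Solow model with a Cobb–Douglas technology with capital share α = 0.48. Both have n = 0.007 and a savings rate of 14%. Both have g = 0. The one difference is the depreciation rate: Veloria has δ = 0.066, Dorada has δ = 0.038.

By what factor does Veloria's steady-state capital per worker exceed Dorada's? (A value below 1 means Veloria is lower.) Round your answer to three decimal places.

Steady-state k* = [s/(n + δ)]^(1/(1−α)), so the ratio is [ (s_V/(n + δ)_V) / (s_D/(n + δ)_D) ]^1.9231.
s_V/(n + δ)_V = 0.14/0.073 = 1.9178; s_D/(n + δ)_D = 0.14/0.045 = 3.1111.
Ratio = (1.9178/3.1111)^1.9231 = 0.6164^1.9231 ≈ 0.3944

k*_V / k*_D ≈ 0.394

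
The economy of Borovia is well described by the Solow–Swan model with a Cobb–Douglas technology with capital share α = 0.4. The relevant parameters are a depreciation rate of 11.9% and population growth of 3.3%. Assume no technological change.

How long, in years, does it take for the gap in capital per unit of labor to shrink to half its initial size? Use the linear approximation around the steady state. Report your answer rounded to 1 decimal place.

half-life ≈ 7.6 years

Near the steady state the convergence rate is λ = (1 − α)(n + δ).
λ = (1 − 0.4) × 0.152 = 0.6 × 0.152 = 0.0912
Half-life = ln 2 / λ = 0.6931 / 0.0912 ≈ 7.60 years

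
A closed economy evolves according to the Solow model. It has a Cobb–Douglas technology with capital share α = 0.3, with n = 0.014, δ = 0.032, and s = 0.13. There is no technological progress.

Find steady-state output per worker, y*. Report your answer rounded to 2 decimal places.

y* ≈ 1.56

Steady state requires s·f(k) = (n + δ)·k, i.e. s·k^α = (n + δ)·k.
Dividing both sides by k: k^(1−α) = s / (n + δ).
k^0.7 = 0.13 / (0.014 + 0.032) = 0.13 / 0.046 = 2.8261
k* = 2.8261^(1/0.7) ≈ 4.4112
y* = (k*)^α = 4.4112^0.3 ≈ 1.5609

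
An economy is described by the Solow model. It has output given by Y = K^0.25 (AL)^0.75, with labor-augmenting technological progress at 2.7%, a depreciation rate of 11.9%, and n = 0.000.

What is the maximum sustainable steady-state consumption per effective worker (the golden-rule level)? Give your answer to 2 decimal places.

c_gold ≈ 0.90

At the golden rule, f'(k) = n + g + δ, so α·k^(α−1) = n + g + δ and k_gold = (α/(n + g + δ))^(1/(1−α)).
k_gold = (0.25/0.146)^(1/0.75) = 1.7123^1.3333 ≈ 2.0485
c_gold = f(k_gold) − (n + g + δ)·k_gold = 1.1964 − 0.146×2.0485 ≈ 0.8973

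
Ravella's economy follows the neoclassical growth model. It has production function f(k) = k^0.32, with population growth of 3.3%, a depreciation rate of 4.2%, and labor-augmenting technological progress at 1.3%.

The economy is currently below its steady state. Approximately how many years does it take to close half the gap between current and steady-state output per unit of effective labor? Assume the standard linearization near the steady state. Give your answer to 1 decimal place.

Near the steady state the convergence rate is λ = (1 − α)(n + g + δ).
λ = (1 − 0.32) × 0.088 = 0.68 × 0.088 = 0.05984
Half-life = ln 2 / λ = 0.6931 / 0.05984 ≈ 11.58 years

half-life ≈ 11.6 years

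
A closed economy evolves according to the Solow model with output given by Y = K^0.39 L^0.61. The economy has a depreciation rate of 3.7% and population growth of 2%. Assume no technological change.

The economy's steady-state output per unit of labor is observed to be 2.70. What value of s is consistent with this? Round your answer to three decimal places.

In steady state, investment equals break-even investment: s·k^α = (n + δ)·k.
Since y* = [s/(n + δ)]^(α/(1−α)), we have s/(n + δ) = (y*)^((1−α)/α) = 2.70^1.5641 = 4.7282.
Therefore s = 4.7282 × (n + δ) = 4.7282 × 0.057 = 0.2695.

s ≈ 0.270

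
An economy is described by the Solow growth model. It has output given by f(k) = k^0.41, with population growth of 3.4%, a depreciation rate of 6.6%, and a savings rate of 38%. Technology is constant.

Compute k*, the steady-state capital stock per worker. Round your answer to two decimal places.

At the steady state, Δk = 0, so s·k^α = (n + δ)·k.
Dividing both sides by k: k^(1−α) = s / (n + δ).
k^0.59 = 0.38 / (0.034 + 0.066) = 0.38 / 0.100 = 3.8000
k* = 3.8000^(1/0.59) ≈ 9.6091

k* = 9.61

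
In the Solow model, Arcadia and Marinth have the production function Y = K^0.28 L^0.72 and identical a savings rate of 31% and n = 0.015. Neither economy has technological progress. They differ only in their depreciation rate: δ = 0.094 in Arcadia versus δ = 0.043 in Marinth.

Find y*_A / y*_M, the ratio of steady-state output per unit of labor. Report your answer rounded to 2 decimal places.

ratio ≈ 0.78

Steady-state y* = [s/(n + δ)]^(α/(1−α)), so the ratio is [ (s_A/(n + δ)_A) / (s_M/(n + δ)_M) ]^0.3889.
s_A/(n + δ)_A = 0.31/0.109 = 2.8440; s_M/(n + δ)_M = 0.31/0.058 = 5.3448.
Ratio = (2.8440/5.3448)^0.3889 = 0.5321^0.3889 ≈ 0.7824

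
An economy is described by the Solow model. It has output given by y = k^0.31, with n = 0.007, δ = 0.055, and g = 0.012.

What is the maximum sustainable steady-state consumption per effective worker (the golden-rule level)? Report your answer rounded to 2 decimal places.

At the golden rule, f'(k) = n + g + δ, so α·k^(α−1) = n + g + δ and k_gold = (α/(n + g + δ))^(1/(1−α)).
k_gold = (0.31/0.074)^(1/0.69) = 4.1892^1.4493 ≈ 7.9736
c_gold = f(k_gold) − (n + g + δ)·k_gold = 1.9033 − 0.074×7.9736 ≈ 1.3133

c_gold ≈ 1.31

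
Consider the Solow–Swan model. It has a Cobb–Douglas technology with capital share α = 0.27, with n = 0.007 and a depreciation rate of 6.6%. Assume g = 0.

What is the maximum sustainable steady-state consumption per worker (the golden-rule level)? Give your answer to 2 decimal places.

c_gold ≈ 1.18

At the golden rule, f'(k) = n + δ, so α·k^(α−1) = n + δ and k_gold = (α/(n + δ))^(1/(1−α)).
k_gold = (0.27/0.073)^(1/0.73) = 3.6986^1.3699 ≈ 6.0000
c_gold = f(k_gold) − (n + δ)·k_gold = 1.6222 − 0.073×6.0000 ≈ 1.1842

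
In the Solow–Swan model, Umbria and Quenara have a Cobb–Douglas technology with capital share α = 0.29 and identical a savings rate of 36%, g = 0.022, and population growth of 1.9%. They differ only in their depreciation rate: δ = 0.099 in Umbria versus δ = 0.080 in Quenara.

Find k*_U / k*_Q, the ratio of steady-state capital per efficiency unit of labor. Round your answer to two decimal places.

ratio ≈ 0.81

Steady-state k* = [s/(n + g + δ)]^(1/(1−α)), so the ratio is [ (s_U/(n + g + δ)_U) / (s_Q/(n + g + δ)_Q) ]^1.4085.
s_U/(n + g + δ)_U = 0.36/0.140 = 2.5714; s_Q/(n + g + δ)_Q = 0.36/0.121 = 2.9752.
Ratio = (2.5714/2.9752)^1.4085 = 0.8643^1.4085 ≈ 0.8143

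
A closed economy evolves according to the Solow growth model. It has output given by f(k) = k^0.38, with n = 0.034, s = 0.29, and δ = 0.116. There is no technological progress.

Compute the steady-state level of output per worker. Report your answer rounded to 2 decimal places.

Steady state requires s·f(k) = (n + δ)·k, i.e. s·k^α = (n + δ)·k.
Dividing both sides by k: k^(1−α) = s / (n + δ).
k^0.62 = 0.29 / (0.034 + 0.116) = 0.29 / 0.150 = 1.9333
k* = 1.9333^(1/0.62) ≈ 2.8958
y* = (k*)^α = 2.8958^0.38 ≈ 1.4979

y* ≈ 1.50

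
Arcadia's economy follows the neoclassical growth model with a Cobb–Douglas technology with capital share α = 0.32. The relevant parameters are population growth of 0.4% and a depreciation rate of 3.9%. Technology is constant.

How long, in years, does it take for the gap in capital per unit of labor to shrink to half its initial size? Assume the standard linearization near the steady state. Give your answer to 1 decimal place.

t_½ ≈ 23.7 years

Near the steady state the convergence rate is λ = (1 − α)(n + δ).
λ = (1 − 0.32) × 0.043 = 0.68 × 0.043 = 0.02924
Half-life = ln 2 / λ = 0.6931 / 0.02924 ≈ 23.70 years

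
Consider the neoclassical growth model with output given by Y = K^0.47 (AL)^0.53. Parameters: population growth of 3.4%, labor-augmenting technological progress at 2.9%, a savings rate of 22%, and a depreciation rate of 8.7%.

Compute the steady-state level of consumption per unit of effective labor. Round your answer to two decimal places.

Steady state requires s·f(k) = (n + g + δ)·k, i.e. s·k^α = (n + g + δ)·k.
Rearranging, k^(1−α) = s / (n + g + δ).
k^0.53 = 0.22 / (0.034 + 0.029 + 0.087) = 0.22 / 0.150 = 1.4667
k* = 1.4667^(1/0.53) ≈ 2.0599
y* = (k*)^α = 2.0599^0.47 ≈ 1.4045
c* = (1 − s)·y* = (1 − 0.22) × 1.4045 ≈ 1.0955

c* = 1.10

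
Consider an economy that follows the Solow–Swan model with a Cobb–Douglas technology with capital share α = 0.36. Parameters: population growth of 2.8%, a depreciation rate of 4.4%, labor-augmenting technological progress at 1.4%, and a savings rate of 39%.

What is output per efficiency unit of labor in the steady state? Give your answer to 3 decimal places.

y* = 2.341

At the steady state, Δk = 0, so s·k^α = (n + g + δ)·k.
Rearranging, k^(1−α) = s / (n + g + δ).
k^0.64 = 0.39 / (0.028 + 0.014 + 0.044) = 0.39 / 0.086 = 4.5349
k* = 4.5349^(1/0.64) ≈ 10.6142
y* = (k*)^α = 10.6142^0.36 ≈ 2.3406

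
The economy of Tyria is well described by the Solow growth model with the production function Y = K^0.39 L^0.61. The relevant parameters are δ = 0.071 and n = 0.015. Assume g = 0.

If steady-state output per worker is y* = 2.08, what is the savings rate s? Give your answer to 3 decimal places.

s ≈ 0.270

At the steady state, Δk = 0, so s·k^α = (n + δ)·k.
Since y* = [s/(n + δ)]^(α/(1−α)), we have s/(n + δ) = (y*)^((1−α)/α) = 2.08^1.5641 = 3.1440.
Therefore s = 3.1440 × (n + δ) = 3.1440 × 0.086 = 0.2704.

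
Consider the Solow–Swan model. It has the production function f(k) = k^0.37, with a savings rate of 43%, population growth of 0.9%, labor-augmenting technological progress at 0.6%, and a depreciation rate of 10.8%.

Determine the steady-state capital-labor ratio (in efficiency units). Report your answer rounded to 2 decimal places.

At the steady state, Δk = 0, so s·k^α = (n + g + δ)·k.
Dividing both sides by k: k^(1−α) = s / (n + g + δ).
k^0.63 = 0.43 / (0.009 + 0.006 + 0.108) = 0.43 / 0.123 = 3.4959
k* = 3.4959^(1/0.63) ≈ 7.2911

k* ≈ 7.29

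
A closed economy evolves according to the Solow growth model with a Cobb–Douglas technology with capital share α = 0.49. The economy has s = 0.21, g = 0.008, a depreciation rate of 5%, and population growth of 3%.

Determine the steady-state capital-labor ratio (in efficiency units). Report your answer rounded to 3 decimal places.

k* ≈ 5.504

In steady state, investment equals break-even investment: s·k^α = (n + g + δ)·k.
Rearranging, k^(1−α) = s / (n + g + δ).
k^0.51 = 0.21 / (0.030 + 0.008 + 0.050) = 0.21 / 0.088 = 2.3864
k* = 2.3864^(1/0.51) ≈ 5.5039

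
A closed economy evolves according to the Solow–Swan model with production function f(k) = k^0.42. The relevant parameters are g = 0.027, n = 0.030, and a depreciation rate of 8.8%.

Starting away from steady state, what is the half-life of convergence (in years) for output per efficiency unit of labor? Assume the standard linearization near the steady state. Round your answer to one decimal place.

about 8.2 years

Near the steady state the convergence rate is λ = (1 − α)(n + g + δ).
λ = (1 − 0.42) × 0.145 = 0.58 × 0.145 = 0.0841
Half-life = ln 2 / λ = 0.6931 / 0.0841 ≈ 8.24 years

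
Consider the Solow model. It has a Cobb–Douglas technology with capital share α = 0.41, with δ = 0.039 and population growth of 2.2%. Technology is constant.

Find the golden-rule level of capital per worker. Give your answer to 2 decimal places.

The golden rule sets f'(k) = n + δ, i.e. α·k^(α−1) = n + δ.
So k^(1−α) = α / (n + δ) = 0.41 / 0.061 = 6.7213.
k_gold = 6.7213^(1/0.59) ≈ 25.2617

k_gold ≈ 25.26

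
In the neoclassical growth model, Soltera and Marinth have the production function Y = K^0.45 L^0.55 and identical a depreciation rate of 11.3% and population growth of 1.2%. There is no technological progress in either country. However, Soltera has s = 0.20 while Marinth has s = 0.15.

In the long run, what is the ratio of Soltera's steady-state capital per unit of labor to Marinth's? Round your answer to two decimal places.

Steady-state k* = [s/(n + δ)]^(1/(1−α)), so the ratio is [ (s_S/(n + δ)_S) / (s_M/(n + δ)_M) ]^1.8182.
s_S/(n + δ)_S = 0.20/0.125 = 1.6000; s_M/(n + δ)_M = 0.15/0.125 = 1.2000.
Ratio = (1.6000/1.2000)^1.8182 = 1.3333^1.8182 ≈ 1.6871

k*_S / k*_M ≈ 1.69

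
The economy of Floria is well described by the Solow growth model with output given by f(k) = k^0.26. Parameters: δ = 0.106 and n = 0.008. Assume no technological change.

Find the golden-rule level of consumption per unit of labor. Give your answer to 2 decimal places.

At the golden rule, f'(k) = n + δ, so α·k^(α−1) = n + δ and k_gold = (α/(n + δ))^(1/(1−α)).
k_gold = (0.26/0.114)^(1/0.74) = 2.2807^1.3514 ≈ 3.0471
c_gold = f(k_gold) − (n + δ)·k_gold = 1.3360 − 0.114×3.0471 ≈ 0.9886

c_gold ≈ 0.99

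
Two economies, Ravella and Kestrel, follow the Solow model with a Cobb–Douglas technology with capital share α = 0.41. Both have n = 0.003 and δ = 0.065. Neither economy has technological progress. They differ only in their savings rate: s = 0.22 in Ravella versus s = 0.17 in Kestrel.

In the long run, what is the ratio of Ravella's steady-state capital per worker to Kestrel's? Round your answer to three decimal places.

Steady-state k* = [s/(n + δ)]^(1/(1−α)), so the ratio is [ (s_R/(n + δ)_R) / (s_K/(n + δ)_K) ]^1.6949.
s_R/(n + δ)_R = 0.22/0.068 = 3.2353; s_K/(n + δ)_K = 0.17/0.068 = 2.5000.
Ratio = (3.2353/2.5000)^1.6949 = 1.2941^1.6949 ≈ 1.5480

ratio ≈ 1.548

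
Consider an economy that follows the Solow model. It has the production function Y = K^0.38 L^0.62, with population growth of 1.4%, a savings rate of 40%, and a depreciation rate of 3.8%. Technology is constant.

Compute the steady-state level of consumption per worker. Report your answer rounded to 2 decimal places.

At the steady state, Δk = 0, so s·k^α = (n + δ)·k.
Rearranging, k^(1−α) = s / (n + δ).
k^0.62 = 0.40 / (0.014 + 0.038) = 0.40 / 0.052 = 7.6923
k* = 7.6923^(1/0.62) ≈ 26.8610
y* = (k*)^α = 26.8610^0.38 ≈ 3.4919
c* = (1 − s)·y* = (1 − 0.40) × 3.4919 ≈ 2.0951

c* = 2.10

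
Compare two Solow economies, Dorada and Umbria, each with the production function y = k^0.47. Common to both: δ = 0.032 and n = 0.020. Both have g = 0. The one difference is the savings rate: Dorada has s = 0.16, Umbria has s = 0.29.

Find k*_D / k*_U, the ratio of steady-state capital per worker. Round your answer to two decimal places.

Steady-state k* = [s/(n + δ)]^(1/(1−α)), so the ratio is [ (s_D/(n + δ)_D) / (s_U/(n + δ)_U) ]^1.8868.
s_D/(n + δ)_D = 0.16/0.052 = 3.0769; s_U/(n + δ)_U = 0.29/0.052 = 5.5769.
Ratio = (3.0769/5.5769)^1.8868 = 0.5517^1.8868 ≈ 0.3256

k*_D / k*_U ≈ 0.33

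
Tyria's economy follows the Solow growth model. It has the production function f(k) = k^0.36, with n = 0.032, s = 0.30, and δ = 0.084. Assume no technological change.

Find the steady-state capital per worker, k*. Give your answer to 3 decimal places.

k* ≈ 4.414

In steady state, investment equals break-even investment: s·k^α = (n + δ)·k.
Dividing both sides by k: k^(1−α) = s / (n + δ).
k^0.64 = 0.30 / (0.032 + 0.084) = 0.30 / 0.116 = 2.5862
k* = 2.5862^(1/0.64) ≈ 4.4135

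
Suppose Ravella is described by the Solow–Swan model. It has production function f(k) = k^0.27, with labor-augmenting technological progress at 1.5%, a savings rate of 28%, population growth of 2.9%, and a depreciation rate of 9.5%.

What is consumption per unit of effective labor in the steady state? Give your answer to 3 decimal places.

c* = 0.933

At the steady state, Δk = 0, so s·k^α = (n + g + δ)·k.
Rearranging, k^(1−α) = s / (n + g + δ).
k^0.73 = 0.28 / (0.029 + 0.015 + 0.095) = 0.28 / 0.139 = 2.0144
k* = 2.0144^(1/0.73) ≈ 2.6100
y* = (k*)^α = 2.6100^0.27 ≈ 1.2957
c* = (1 − s)·y* = (1 − 0.28) × 1.2957 ≈ 0.9329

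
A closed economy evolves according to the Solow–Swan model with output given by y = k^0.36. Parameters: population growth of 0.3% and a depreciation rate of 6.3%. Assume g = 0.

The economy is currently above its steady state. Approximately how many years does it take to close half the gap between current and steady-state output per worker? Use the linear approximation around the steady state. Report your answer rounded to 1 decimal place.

about 16.4 years

Near the steady state the convergence rate is λ = (1 − α)(n + δ).
λ = (1 − 0.36) × 0.066 = 0.64 × 0.066 = 0.04224
Half-life = ln 2 / λ = 0.6931 / 0.04224 ≈ 16.41 years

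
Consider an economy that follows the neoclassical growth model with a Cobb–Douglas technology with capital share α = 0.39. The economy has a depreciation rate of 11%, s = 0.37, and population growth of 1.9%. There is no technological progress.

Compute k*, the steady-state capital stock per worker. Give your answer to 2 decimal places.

k* = 5.63

Steady state requires s·f(k) = (n + δ)·k, i.e. s·k^α = (n + δ)·k.
Dividing both sides by k: k^(1−α) = s / (n + δ).
k^0.61 = 0.37 / (0.019 + 0.110) = 0.37 / 0.129 = 2.8682
k* = 2.8682^(1/0.61) ≈ 5.6257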